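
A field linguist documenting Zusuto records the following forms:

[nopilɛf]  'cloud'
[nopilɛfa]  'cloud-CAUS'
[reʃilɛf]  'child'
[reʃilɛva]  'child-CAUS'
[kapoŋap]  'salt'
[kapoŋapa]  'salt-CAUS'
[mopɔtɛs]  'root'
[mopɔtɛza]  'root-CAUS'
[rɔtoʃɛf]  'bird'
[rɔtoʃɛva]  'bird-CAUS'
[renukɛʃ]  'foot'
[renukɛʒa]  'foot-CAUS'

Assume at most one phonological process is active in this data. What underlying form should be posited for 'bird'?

The root 'bird' surfaces as [rɔtoʃɛf] and [rɔtoʃɛva], with a stem-final [f] ~ [v] alternation.
But 'cloud' keeps [f] in both environments ([nopilɛf], [nopilɛfa]), so there is no rule changing /f/ to [v] before the CAUS suffix.
The underlying segment must be /v/; voiced obstruents become voiceless word-finally, yielding [f] there.
Hence 'bird' is /rɔtoʃɛv/ underlyingly.

/rɔtoʃɛv/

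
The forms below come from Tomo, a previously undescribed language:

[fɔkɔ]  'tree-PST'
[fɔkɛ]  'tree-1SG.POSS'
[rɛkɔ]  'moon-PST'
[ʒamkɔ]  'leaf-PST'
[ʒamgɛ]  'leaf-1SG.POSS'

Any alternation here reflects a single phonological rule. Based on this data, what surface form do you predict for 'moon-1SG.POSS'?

The 1SG.POSS morpheme has two allomorphs, [-gɛ] and [-kɛ].
By contrast the PST suffix keeps its initial [k] throughout — that segment must be underlying.
So the underlying form is /-gɛ/, and voiced stops become voiceless after a vowel.
After 'moon', which ends in a vowel, the suffix surfaces as [-kɛ], giving [rɛkɛ].

[rɛkɛ]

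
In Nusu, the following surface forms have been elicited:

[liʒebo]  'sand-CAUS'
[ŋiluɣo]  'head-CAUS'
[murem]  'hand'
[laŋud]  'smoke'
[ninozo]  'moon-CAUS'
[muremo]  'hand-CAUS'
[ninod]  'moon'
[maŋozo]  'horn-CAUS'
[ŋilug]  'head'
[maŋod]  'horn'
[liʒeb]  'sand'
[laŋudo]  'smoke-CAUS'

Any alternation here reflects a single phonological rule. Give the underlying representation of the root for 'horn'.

/maŋoz/

The root 'horn' surfaces as [maŋod] and [maŋozo], with a stem-final [d] ~ [z] alternation.
If /d/ were underlying and a rule turned it into [z] before the CAUS suffix, 'smoke' would also alternate; but it has [d] in both [laŋud] and [laŋudo].
The alternation reflects word-final hardening: voiced fricatives become stops word-finally. /z/ is underlying.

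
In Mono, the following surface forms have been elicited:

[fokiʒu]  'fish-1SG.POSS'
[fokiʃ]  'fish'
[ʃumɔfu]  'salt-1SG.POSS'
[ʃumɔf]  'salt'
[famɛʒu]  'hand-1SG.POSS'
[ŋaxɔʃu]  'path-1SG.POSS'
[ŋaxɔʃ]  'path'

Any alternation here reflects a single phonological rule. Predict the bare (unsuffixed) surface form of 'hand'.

[famɛʃ]

'fish' shows [ʒ] ~ [ʃ] at the end of the stem ([fokiʒu] vs [fokiʃ]).
If /ʃ/ were underlying and a rule turned it into [ʒ] before the 1SG.POSS suffix, 'path' would also alternate; but it has [ʃ] in both [ŋaxɔʃu] and [ŋaxɔʃ].
Therefore /ʒ/ is basic and [ʃ] is derived by word-final obstruent devoicing (voiced obstruents become voiceless word-finally).
The one attested form of 'hand', [famɛʒu], shows underlying /famɛʒ/. Applying the same rule word-finally gives [famɛʃ].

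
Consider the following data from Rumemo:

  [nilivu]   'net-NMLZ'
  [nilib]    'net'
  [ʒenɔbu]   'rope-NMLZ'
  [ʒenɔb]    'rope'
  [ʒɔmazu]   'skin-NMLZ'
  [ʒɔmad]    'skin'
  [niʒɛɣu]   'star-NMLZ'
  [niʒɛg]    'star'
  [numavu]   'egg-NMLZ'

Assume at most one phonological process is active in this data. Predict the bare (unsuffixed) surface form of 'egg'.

'net' shows [v] ~ [b] at the end of the stem ([nilivu] vs [nilib]).
But 'rope' keeps [b] in both environments ([ʒenɔbu], [ʒenɔb]), so there is no rule changing /b/ to [v] before the NMLZ suffix.
So /v/ is underlying, and a rule of word-final hardening — voiced fricatives become stops word-finally — gives [b].
From [numavu] the stem 'egg' is /numav/; word-finally this yields [numab].

[numab]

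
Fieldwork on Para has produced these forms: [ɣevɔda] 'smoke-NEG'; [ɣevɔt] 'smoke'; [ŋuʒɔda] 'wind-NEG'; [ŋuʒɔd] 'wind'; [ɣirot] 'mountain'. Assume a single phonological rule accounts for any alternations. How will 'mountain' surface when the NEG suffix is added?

[ɣiroda]

In [ɣevɔda] and [ɣevɔt] the final segment of 'smoke' alternates: [d] ~ [t].
But 'wind' keeps [d] in both environments ([ŋuʒɔda], [ŋuʒɔd]), so there is no rule changing /d/ to [t] in isolation.
The underlying segment must be /t/; voiceless stops become voiced between vowels, yielding [d] there.
The one attested form of 'mountain', [ɣirot], shows underlying /ɣirot/. Applying the same rule between vowels gives [ɣiroda].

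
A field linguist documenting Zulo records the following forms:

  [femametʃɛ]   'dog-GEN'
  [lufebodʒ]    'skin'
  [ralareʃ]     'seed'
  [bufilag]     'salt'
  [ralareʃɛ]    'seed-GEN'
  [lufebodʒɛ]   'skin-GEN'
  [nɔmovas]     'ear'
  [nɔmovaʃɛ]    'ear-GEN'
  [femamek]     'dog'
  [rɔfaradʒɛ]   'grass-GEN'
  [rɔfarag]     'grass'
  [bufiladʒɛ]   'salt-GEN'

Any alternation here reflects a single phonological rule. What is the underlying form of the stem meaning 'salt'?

The stem for 'salt' ends in [dʒ] in [bufiladʒɛ] but [g] in [bufilag].
If /dʒ/ were underlying and a rule turned it into [g] in isolation, 'skin' would also alternate; but it has [dʒ] in both [lufebodʒɛ] and [lufebodʒ].
The underlying segment must be /g/; /k/, /g/ and /s/ become palato-alveolar [tʃ], [dʒ] and [ʃ] before a front vowel, yielding [dʒ] there.
So 'salt' = /bufilag/.

/bufilag/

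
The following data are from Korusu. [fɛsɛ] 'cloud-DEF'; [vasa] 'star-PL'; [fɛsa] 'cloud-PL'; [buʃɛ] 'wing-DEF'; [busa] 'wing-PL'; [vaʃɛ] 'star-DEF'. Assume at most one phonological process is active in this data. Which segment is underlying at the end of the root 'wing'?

'wing' shows [s] ~ [ʃ] at the end of the stem ([busa] vs [buʃɛ]).
The stem 'cloud' ([fɛsa], [fɛsɛ]) shows [s] unchanged in both environments, so [s] cannot be basic with [ʃ] derived before the DEF suffix.
So /ʃ/ is underlying, and a rule of depalatalization — palato-alveolar /ʃ/ becomes [s] when no front vowel follows — gives [s].

/ʃ/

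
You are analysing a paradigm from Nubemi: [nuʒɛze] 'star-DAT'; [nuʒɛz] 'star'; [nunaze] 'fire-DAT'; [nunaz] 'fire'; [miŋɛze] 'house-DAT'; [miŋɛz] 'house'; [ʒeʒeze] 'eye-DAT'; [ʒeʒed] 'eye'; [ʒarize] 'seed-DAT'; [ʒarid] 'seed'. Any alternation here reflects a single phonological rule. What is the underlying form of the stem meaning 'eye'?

'eye' shows [z] ~ [d] at the end of the stem ([ʒeʒeze] vs [ʒeʒed]).
Compare 'house', with invariant [z] in [miŋɛze] and [miŋɛz]: an analysis with underlying /z/ and a rule producing [d] in isolation would wrongly predict alternation here too.
So /d/ is underlying, and a rule of intervocalic spirantization — voiced stops become fricatives between vowels — gives [z].

/ʒeʒed/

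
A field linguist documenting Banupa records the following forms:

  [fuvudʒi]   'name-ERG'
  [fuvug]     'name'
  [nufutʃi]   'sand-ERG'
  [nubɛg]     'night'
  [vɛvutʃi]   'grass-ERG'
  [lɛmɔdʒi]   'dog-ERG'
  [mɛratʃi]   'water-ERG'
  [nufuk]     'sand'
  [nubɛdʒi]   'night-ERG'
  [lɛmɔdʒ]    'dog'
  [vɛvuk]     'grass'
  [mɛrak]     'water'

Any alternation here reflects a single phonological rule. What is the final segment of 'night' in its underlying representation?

/g/

In [nubɛdʒi] and [nubɛg] the final segment of 'night' alternates: [dʒ] ~ [g].
The stem 'dog' ([lɛmɔdʒi], [lɛmɔdʒ]) shows [dʒ] unchanged in both environments, so [dʒ] cannot be basic with [g] derived in isolation.
So /g/ is underlying, and a rule of palatalization before a front vowel — /k/ and /g/ become palato-alveolar [tʃ] and [dʒ] before a front vowel — gives [dʒ].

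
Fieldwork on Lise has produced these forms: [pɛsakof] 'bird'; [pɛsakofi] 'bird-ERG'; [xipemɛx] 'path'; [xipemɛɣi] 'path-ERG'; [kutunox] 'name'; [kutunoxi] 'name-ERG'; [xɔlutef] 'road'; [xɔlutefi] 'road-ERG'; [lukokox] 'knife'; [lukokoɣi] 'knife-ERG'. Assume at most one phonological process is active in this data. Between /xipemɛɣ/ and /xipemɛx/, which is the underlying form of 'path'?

'path' shows [x] ~ [ɣ] at the end of the stem ([xipemɛx] vs [xipemɛɣi]).
If /x/ were underlying and a rule turned it into [ɣ] before the ERG suffix, 'name' would also alternate; but it has [x] in both [kutunox] and [kutunoxi].
Therefore /ɣ/ is basic and [x] is derived by word-final obstruent devoicing (voiced obstruents become voiceless word-finally).

/xipemɛɣ/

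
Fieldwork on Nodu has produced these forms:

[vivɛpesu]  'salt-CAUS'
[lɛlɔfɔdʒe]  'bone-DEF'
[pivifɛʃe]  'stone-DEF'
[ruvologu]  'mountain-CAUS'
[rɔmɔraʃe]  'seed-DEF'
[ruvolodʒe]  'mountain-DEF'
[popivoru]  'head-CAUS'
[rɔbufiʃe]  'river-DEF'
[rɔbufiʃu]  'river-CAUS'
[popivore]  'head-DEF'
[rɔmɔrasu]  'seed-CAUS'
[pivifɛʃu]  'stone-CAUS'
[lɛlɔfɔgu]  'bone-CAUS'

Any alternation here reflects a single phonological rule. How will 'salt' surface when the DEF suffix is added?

[vivɛpeʃe]

The root 'seed' surfaces as [rɔmɔraʃe] and [rɔmɔrasu], with a stem-final [ʃ] ~ [s] alternation.
But 'river' keeps [ʃ] in both environments ([rɔbufiʃe], [rɔbufiʃu]), so there is no rule changing /ʃ/ to [s] before the CAUS suffix.
The alternation reflects palatalization before a front vowel: /g/ and /s/ become palato-alveolar [dʒ] and [ʃ] before a front vowel. /s/ is underlying.
The one attested form of 'salt', [vivɛpesu], shows underlying /vivɛpes/. Applying the same rule before a front vowel gives [vivɛpeʃe].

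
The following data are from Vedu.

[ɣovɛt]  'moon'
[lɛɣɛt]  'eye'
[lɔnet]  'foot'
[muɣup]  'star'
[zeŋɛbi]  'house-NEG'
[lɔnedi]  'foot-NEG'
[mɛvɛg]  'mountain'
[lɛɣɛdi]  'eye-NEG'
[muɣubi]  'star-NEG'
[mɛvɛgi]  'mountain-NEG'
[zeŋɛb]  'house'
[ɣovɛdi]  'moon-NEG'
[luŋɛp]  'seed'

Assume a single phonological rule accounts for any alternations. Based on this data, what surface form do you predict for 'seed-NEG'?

[luŋɛbi]

'star' shows [p] ~ [b] at the end of the stem ([muɣup] vs [muɣubi]).
Compare 'house', with invariant [b] in [zeŋɛb] and [zeŋɛbi]: an analysis with underlying /b/ and a rule producing [p] in isolation would wrongly predict alternation here too.
The underlying segment must be /p/; voiceless stops become voiced between vowels, yielding [b] there.
The one attested form of 'seed', [luŋɛp], shows underlying /luŋɛp/. Applying the same rule between vowels gives [luŋɛbi].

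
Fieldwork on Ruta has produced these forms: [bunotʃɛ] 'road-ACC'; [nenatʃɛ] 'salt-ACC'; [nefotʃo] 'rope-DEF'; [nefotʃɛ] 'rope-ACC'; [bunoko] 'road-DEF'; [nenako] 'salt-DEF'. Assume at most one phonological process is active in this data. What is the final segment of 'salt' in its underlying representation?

The root 'salt' surfaces as [nenatʃɛ] and [nenako], with a stem-final [tʃ] ~ [k] alternation.
The stem 'rope' ([nefotʃɛ], [nefotʃo]) shows [tʃ] unchanged in both environments, so [tʃ] cannot be basic with [k] derived before the DEF suffix.
Therefore /k/ is basic and [tʃ] is derived by palatalization before a front vowel (/k/ becomes palato-alveolar [tʃ] before a front vowel).

/k/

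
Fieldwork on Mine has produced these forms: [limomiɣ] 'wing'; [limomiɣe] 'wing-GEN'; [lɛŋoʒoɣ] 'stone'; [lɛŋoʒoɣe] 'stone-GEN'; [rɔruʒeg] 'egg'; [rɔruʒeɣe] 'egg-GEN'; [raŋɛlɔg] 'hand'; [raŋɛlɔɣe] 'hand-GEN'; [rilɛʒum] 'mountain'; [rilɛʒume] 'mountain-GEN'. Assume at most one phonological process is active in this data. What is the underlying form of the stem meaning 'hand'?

The root 'hand' surfaces as [raŋɛlɔg] and [raŋɛlɔɣe], with a stem-final [g] ~ [ɣ] alternation.
The stem 'stone' ([lɛŋoʒoɣ], [lɛŋoʒoɣe]) shows [ɣ] unchanged in both environments, so [ɣ] cannot be basic with [g] derived in isolation.
The alternation reflects intervocalic spirantization: voiced stops become fricatives between vowels. /g/ is underlying.

/raŋɛlɔg/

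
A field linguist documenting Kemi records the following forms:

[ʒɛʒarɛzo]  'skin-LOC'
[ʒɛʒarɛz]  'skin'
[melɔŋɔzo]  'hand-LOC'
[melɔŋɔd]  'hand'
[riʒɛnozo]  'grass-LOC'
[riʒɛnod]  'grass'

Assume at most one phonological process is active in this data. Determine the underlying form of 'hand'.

The stem for 'hand' ends in [z] in [melɔŋɔzo] but [d] in [melɔŋɔd].
Compare 'skin', with invariant [z] in [ʒɛʒarɛzo] and [ʒɛʒarɛz]: an analysis with underlying /z/ and a rule producing [d] in isolation would wrongly predict alternation here too.
The alternation reflects intervocalic spirantization: voiced stops become fricatives between vowels. /d/ is underlying.
Hence 'hand' is /melɔŋɔd/ underlyingly.

/melɔŋɔd/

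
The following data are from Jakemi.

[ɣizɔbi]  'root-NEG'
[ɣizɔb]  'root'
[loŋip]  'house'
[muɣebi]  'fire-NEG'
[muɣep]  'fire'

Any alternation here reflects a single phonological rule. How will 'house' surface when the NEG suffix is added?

The stem for 'fire' ends in [b] in [muɣebi] but [p] in [muɣep].
If /b/ were underlying and a rule turned it into [p] in isolation, 'root' would also alternate; but it has [b] in both [ɣizɔbi] and [ɣizɔb].
The alternation reflects intervocalic voicing: voiceless stops become voiced between vowels. /p/ is underlying.
The one attested form of 'house', [loŋip], shows underlying /loŋip/. Applying the same rule between vowels gives [loŋibi].

[loŋibi]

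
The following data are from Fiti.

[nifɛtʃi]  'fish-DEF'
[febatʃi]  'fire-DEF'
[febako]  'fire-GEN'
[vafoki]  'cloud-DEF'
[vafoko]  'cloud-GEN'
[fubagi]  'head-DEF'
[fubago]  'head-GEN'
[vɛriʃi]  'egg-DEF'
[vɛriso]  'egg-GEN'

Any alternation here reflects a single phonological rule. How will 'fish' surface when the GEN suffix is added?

'fire' shows [tʃ] ~ [k] at the end of the stem ([febatʃi] vs [febako]).
The stem 'cloud' ([vafoki], [vafoko]) shows [k] unchanged in both environments, so [k] cannot be basic with [tʃ] derived before the DEF suffix.
The alternation reflects depalatalization: palato-alveolar /tʃ/ and /ʃ/ become [k] and [s] when no front vowel follows. /tʃ/ is underlying.
From [nifɛtʃi] the stem 'fish' is /nifɛtʃ/; when no front vowel follows this yields [nifɛko].

[nifɛko]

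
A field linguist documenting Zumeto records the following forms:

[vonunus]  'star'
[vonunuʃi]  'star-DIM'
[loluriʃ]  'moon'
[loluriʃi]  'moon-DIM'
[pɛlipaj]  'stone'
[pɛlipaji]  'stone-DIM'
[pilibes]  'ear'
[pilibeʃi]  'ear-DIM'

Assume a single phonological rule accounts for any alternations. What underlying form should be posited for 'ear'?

In [pilibes] and [pilibeʃi] the final segment of 'ear' alternates: [s] ~ [ʃ].
Compare 'moon', with invariant [ʃ] in [loluriʃ] and [loluriʃi]: an analysis with underlying /ʃ/ and a rule producing [s] in isolation would wrongly predict alternation here too.
So /s/ is underlying, and a rule of palatalization before a front vowel — /s/ becomes palato-alveolar [ʃ] before a front vowel — gives [ʃ].

/pilibes/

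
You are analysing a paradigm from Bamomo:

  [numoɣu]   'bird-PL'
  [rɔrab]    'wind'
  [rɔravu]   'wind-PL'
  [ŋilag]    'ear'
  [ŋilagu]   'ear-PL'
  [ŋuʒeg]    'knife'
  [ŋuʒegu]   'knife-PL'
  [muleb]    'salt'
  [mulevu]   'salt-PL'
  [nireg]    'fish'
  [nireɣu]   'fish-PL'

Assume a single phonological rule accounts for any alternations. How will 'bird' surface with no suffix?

'fish' shows [g] ~ [ɣ] at the end of the stem ([nireg] vs [nireɣu]).
Compare 'knife', with invariant [g] in [ŋuʒeg] and [ŋuʒegu]: an analysis with underlying /g/ and a rule producing [ɣ] before the PL suffix would wrongly predict alternation here too.
The alternation reflects word-final hardening: voiced fricatives become stops word-finally. /ɣ/ is underlying.
The one attested form of 'bird', [numoɣu], shows underlying /numoɣ/. Applying the same rule word-finally gives [numog].

[numog]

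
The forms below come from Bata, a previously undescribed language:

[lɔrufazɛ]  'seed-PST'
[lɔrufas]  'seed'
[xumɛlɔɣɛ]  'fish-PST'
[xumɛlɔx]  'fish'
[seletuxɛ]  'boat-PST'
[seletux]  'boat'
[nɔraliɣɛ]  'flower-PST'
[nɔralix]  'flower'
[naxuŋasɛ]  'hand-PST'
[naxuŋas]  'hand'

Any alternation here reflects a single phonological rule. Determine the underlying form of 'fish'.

/xumɛlɔɣ/

The stem for 'fish' ends in [ɣ] in [xumɛlɔɣɛ] but [x] in [xumɛlɔx].
If /x/ were underlying and a rule turned it into [ɣ] before the PST suffix, 'boat' would also alternate; but it has [x] in both [seletuxɛ] and [seletux].
The alternation reflects word-final obstruent devoicing: voiced obstruents become voiceless word-finally. /ɣ/ is underlying.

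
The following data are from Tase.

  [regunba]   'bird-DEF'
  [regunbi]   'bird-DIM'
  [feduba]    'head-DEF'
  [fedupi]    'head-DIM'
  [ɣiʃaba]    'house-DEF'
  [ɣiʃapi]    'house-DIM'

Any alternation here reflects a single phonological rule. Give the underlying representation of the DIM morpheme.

/-pi/

The DIM morpheme has two allomorphs, [-bi] and [-pi].
The DEF suffix, which begins with [b], is invariant after every stem; so [b] is not altered by any rule here.
The DIM suffix is therefore /-pi/ underlyingly, with post-nasal voicing: voiceless stops become voiced after a nasal.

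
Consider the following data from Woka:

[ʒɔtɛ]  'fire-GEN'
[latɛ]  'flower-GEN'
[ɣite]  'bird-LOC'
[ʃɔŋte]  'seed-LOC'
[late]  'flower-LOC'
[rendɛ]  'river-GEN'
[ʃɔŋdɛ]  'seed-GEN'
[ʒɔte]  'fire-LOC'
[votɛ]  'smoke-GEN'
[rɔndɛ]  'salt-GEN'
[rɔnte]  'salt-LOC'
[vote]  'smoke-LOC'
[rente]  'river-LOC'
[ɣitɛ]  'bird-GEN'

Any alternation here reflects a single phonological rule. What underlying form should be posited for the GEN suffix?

The GEN morpheme has two allomorphs, [-dɛ] and [-tɛ].
By contrast the LOC suffix keeps its initial [t] throughout — that segment must be underlying.
So the underlying form is /-dɛ/, and voiced stops become voiceless after a vowel.

/-dɛ/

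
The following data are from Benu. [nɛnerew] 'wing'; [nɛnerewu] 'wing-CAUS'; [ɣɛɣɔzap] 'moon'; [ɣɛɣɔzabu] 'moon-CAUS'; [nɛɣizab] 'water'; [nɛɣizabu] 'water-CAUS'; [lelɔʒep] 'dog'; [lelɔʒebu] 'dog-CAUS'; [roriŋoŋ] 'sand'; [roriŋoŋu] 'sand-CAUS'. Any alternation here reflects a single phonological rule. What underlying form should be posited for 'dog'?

In [lelɔʒep] and [lelɔʒebu] the final segment of 'dog' alternates: [p] ~ [b].
The stem 'water' ([nɛɣizab], [nɛɣizabu]) shows [b] unchanged in both environments, so [b] cannot be basic with [p] derived in isolation.
Therefore /p/ is basic and [b] is derived by intervocalic voicing (voiceless stops become voiced between vowels).
So 'dog' = /lelɔʒep/.

/lelɔʒep/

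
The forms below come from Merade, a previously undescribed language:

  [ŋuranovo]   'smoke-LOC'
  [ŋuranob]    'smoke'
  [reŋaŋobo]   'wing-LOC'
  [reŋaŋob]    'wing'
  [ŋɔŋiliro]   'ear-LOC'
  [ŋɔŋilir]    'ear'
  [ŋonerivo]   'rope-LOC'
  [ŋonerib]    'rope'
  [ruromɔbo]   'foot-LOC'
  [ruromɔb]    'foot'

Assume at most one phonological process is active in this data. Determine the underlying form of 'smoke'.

In [ŋuranovo] and [ŋuranob] the final segment of 'smoke' alternates: [v] ~ [b].
If /b/ were underlying and a rule turned it into [v] before the LOC suffix, 'foot' would also alternate; but it has [b] in both [ruromɔbo] and [ruromɔb].
The alternation reflects word-final hardening: voiced fricatives become stops word-finally. /v/ is underlying.

/ŋuranov/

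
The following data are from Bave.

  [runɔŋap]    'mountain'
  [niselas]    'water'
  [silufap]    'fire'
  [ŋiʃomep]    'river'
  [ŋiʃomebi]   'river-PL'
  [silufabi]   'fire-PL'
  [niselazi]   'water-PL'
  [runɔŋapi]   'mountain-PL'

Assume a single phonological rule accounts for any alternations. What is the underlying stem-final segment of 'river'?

/b/

'river' shows [b] ~ [p] at the end of the stem ([ŋiʃomebi] vs [ŋiʃomep]).
Compare 'mountain', with invariant [p] in [runɔŋapi] and [runɔŋap]: an analysis with underlying /p/ and a rule producing [b] before the PL suffix would wrongly predict alternation here too.
The alternation reflects word-final obstruent devoicing: voiced obstruents become voiceless word-finally. /b/ is underlying.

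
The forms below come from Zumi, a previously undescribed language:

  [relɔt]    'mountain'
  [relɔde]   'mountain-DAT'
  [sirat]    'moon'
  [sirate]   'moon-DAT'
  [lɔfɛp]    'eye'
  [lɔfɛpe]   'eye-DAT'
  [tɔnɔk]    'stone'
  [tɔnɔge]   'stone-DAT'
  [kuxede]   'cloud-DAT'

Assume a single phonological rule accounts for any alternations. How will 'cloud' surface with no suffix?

[kuxet]

'mountain' shows [t] ~ [d] at the end of the stem ([relɔt] vs [relɔde]).
Compare 'moon', with invariant [t] in [sirat] and [sirate]: an analysis with underlying /t/ and a rule producing [d] before the DAT suffix would wrongly predict alternation here too.
The underlying segment must be /d/; voiced obstruents become voiceless word-finally, yielding [t] there.
The one attested form of 'cloud', [kuxede], shows underlying /kuxed/. Applying the same rule word-finally gives [kuxet].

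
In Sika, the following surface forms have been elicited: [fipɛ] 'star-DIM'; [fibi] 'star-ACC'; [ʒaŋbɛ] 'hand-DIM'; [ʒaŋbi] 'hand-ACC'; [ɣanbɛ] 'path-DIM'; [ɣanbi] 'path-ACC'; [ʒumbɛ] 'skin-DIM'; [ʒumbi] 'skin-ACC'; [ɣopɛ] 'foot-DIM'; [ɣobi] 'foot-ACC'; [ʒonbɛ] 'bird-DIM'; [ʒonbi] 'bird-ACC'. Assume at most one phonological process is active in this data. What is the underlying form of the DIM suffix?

The DIM morpheme has two allomorphs, [-bɛ] and [-pɛ].
The ACC suffix, which begins with [b], is invariant after every stem; so [b] is not altered by any rule here.
So the underlying form is /-pɛ/, and voiceless stops become voiced after a nasal.

/-pɛ/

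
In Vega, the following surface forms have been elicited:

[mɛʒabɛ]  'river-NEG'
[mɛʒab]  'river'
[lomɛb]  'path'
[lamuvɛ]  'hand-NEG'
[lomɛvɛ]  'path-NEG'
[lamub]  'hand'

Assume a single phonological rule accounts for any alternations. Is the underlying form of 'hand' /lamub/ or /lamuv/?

The stem for 'hand' ends in [b] in [lamub] but [v] in [lamuvɛ].
The stem 'river' ([mɛʒab], [mɛʒabɛ]) shows [b] unchanged in both environments, so [b] cannot be basic with [v] derived before the NEG suffix.
Therefore /v/ is basic and [b] is derived by word-final hardening (voiced fricatives become stops word-finally).

/lamuv/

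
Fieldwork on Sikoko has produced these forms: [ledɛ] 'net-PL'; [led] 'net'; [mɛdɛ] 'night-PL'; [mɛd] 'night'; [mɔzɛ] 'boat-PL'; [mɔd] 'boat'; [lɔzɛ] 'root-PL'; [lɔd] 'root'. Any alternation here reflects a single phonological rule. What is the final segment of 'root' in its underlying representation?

/z/

'root' shows [z] ~ [d] at the end of the stem ([lɔzɛ] vs [lɔd]).
But 'night' keeps [d] in both environments ([mɛdɛ], [mɛd]), so there is no rule changing /d/ to [z] before the PL suffix.
Therefore /z/ is basic and [d] is derived by word-final hardening (voiced fricatives become stops word-finally).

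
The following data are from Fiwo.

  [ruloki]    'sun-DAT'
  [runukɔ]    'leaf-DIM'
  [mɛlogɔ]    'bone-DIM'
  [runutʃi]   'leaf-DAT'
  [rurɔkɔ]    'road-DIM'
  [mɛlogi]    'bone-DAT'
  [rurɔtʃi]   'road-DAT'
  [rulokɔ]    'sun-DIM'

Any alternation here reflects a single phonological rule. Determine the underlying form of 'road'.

The stem for 'road' ends in [k] in [rurɔkɔ] but [tʃ] in [rurɔtʃi].
Compare 'sun', with invariant [k] in [rulokɔ] and [ruloki]: an analysis with underlying /k/ and a rule producing [tʃ] before the DAT suffix would wrongly predict alternation here too.
Therefore /tʃ/ is basic and [k] is derived by depalatalization (palato-alveolar /tʃ/ becomes [k] when no front vowel follows).
The underlying form of 'road' is therefore /rurɔtʃ/.

/rurɔtʃ/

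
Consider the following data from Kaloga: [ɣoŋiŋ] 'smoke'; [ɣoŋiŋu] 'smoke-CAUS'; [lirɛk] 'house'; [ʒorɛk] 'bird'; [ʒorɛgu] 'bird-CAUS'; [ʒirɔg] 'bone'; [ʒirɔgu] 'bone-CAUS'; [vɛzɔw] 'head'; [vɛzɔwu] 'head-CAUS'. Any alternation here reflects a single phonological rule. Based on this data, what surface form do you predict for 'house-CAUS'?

The stem for 'bird' ends in [k] in [ʒorɛk] but [g] in [ʒorɛgu].
But 'bone' keeps [g] in both environments ([ʒirɔg], [ʒirɔgu]), so there is no rule changing /g/ to [k] in isolation.
So /k/ is underlying, and a rule of intervocalic voicing — voiceless stops become voiced between vowels — gives [g].
The one attested form of 'house', [lirɛk], shows underlying /lirɛk/. Applying the same rule between vowels gives [lirɛgu].

[lirɛgu]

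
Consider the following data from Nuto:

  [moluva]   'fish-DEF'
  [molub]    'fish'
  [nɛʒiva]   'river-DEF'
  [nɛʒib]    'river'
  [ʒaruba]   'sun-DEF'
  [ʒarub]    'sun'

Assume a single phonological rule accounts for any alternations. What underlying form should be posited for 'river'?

/nɛʒiv/

The stem for 'river' ends in [v] in [nɛʒiva] but [b] in [nɛʒib].
But 'sun' keeps [b] in both environments ([ʒaruba], [ʒarub]), so there is no rule changing /b/ to [v] before the DEF suffix.
The underlying segment must be /v/; voiced fricatives become stops word-finally, yielding [b] there.
The underlying form of 'river' is therefore /nɛʒiv/.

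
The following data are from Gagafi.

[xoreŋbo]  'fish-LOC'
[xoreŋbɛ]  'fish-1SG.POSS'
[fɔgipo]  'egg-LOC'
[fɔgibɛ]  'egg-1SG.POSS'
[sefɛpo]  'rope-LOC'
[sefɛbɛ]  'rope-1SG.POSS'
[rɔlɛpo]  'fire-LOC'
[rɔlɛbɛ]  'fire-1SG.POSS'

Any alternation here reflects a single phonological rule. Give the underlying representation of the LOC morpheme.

The LOC suffix surfaces as [-bo] and [-po], depending on the final segment of the stem.
By contrast the 1SG.POSS suffix keeps its initial [b] throughout — that segment must be underlying.
So the underlying form is /-po/, and voiceless stops become voiced after a nasal.

/-po/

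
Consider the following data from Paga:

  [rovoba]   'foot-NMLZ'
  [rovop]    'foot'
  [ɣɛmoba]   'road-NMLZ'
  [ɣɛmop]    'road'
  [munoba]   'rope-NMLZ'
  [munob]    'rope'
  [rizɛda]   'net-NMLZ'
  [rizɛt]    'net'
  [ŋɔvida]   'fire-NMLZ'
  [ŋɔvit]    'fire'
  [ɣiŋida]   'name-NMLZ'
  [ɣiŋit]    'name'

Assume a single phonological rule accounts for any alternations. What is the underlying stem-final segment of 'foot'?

/p/

The root 'foot' surfaces as [rovoba] and [rovop], with a stem-final [b] ~ [p] alternation.
The stem 'rope' ([munoba], [munob]) shows [b] unchanged in both environments, so [b] cannot be basic with [p] derived in isolation.
So /p/ is underlying, and a rule of intervocalic voicing — voiceless stops become voiced between vowels — gives [b].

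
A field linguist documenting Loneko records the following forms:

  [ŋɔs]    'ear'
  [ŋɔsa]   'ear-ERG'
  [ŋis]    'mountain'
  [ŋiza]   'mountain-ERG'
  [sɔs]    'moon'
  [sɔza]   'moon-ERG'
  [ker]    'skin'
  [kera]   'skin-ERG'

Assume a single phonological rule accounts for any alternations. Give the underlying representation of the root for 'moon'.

/sɔz/

The root 'moon' surfaces as [sɔs] and [sɔza], with a stem-final [s] ~ [z] alternation.
If /s/ were underlying and a rule turned it into [z] before the ERG suffix, 'ear' would also alternate; but it has [s] in both [ŋɔs] and [ŋɔsa].
The alternation reflects word-final obstruent devoicing: voiced obstruents become voiceless word-finally. /z/ is underlying.
So 'moon' = /sɔz/.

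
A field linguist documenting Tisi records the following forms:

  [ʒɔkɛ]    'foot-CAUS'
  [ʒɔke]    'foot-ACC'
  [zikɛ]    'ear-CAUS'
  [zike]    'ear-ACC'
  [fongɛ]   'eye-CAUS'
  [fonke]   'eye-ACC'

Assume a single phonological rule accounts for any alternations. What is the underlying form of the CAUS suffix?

The CAUS suffix surfaces as [-gɛ] and [-kɛ], depending on the final segment of the stem.
By contrast the ACC suffix keeps its initial [k] throughout — that segment must be underlying.
So the underlying form is /-gɛ/, and voiced stops become voiceless after a vowel.

/-gɛ/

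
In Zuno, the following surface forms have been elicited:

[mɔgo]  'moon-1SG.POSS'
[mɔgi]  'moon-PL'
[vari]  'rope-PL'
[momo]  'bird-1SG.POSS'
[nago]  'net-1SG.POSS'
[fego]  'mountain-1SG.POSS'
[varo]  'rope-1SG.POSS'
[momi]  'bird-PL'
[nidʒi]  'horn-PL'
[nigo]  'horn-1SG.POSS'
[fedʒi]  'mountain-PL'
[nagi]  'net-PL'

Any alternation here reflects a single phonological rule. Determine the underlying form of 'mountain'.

In [fego] and [fedʒi] the final segment of 'mountain' alternates: [g] ~ [dʒ].
If /g/ were underlying and a rule turned it into [dʒ] before the PL suffix, 'net' would also alternate; but it has [g] in both [nago] and [nagi].
Therefore /dʒ/ is basic and [g] is derived by depalatalization (palato-alveolar /dʒ/ becomes [g] when no front vowel follows).

/fedʒ/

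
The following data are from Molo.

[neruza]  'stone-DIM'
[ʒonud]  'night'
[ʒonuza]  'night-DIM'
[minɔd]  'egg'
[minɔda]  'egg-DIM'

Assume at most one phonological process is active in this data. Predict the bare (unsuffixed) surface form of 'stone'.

The stem for 'night' ends in [d] in [ʒonud] but [z] in [ʒonuza].
If /d/ were underlying and a rule turned it into [z] before the DIM suffix, 'egg' would also alternate; but it has [d] in both [minɔd] and [minɔda].
Therefore /z/ is basic and [d] is derived by word-final hardening (voiced fricatives become stops word-finally).
The one attested form of 'stone', [neruza], shows underlying /neruz/. Applying the same rule word-finally gives [nerud].

[nerud]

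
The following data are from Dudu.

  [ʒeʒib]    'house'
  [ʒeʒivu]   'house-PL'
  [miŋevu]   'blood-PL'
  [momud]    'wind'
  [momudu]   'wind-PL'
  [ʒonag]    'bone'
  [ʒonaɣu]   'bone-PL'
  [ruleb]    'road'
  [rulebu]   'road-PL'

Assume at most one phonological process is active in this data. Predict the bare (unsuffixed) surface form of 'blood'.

The stem for 'house' ends in [b] in [ʒeʒib] but [v] in [ʒeʒivu].
If /b/ were underlying and a rule turned it into [v] before the PL suffix, 'road' would also alternate; but it has [b] in both [ruleb] and [rulebu].
So /v/ is underlying, and a rule of word-final hardening — voiced fricatives become stops word-finally — gives [b].
The one attested form of 'blood', [miŋevu], shows underlying /miŋev/. Applying the same rule word-finally gives [miŋeb].

[miŋeb]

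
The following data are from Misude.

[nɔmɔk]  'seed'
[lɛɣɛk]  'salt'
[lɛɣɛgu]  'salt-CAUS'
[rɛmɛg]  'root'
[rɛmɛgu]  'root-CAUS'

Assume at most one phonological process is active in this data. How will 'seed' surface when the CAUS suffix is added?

The stem for 'salt' ends in [k] in [lɛɣɛk] but [g] in [lɛɣɛgu].
Compare 'root', with invariant [g] in [rɛmɛg] and [rɛmɛgu]: an analysis with underlying /g/ and a rule producing [k] in isolation would wrongly predict alternation here too.
The underlying segment must be /k/; voiceless stops become voiced between vowels, yielding [g] there.
The one attested form of 'seed', [nɔmɔk], shows underlying /nɔmɔk/. Applying the same rule between vowels gives [nɔmɔgu].

[nɔmɔgu]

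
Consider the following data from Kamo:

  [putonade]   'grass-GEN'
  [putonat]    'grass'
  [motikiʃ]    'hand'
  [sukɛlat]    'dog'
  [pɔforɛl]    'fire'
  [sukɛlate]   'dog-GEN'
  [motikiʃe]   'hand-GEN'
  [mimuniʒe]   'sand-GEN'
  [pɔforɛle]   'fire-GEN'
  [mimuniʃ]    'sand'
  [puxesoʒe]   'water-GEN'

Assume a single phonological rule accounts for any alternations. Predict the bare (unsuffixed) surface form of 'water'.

The root 'sand' surfaces as [mimuniʃ] and [mimuniʒe], with a stem-final [ʃ] ~ [ʒ] alternation.
If /ʃ/ were underlying and a rule turned it into [ʒ] before the GEN suffix, 'hand' would also alternate; but it has [ʃ] in both [motikiʃ] and [motikiʃe].
The alternation reflects word-final obstruent devoicing: voiced obstruents become voiceless word-finally. /ʒ/ is underlying.
The one attested form of 'water', [puxesoʒe], shows underlying /puxesoʒ/. Applying the same rule word-finally gives [puxesoʃ].

[puxesoʃ]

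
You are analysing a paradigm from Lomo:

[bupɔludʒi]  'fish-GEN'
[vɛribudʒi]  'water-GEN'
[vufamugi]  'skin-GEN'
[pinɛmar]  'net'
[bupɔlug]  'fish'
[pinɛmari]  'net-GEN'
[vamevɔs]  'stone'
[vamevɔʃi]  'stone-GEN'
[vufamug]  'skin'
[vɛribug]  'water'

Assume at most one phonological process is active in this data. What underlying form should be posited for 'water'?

/vɛribudʒ/

The root 'water' surfaces as [vɛribudʒi] and [vɛribug], with a stem-final [dʒ] ~ [g] alternation.
Compare 'skin', with invariant [g] in [vufamugi] and [vufamug]: an analysis with underlying /g/ and a rule producing [dʒ] before the GEN suffix would wrongly predict alternation here too.
The underlying segment must be /dʒ/; palato-alveolar /dʒ/ and /ʃ/ become [g] and [s] when no front vowel follows, yielding [g] there.
So 'water' = /vɛribudʒ/.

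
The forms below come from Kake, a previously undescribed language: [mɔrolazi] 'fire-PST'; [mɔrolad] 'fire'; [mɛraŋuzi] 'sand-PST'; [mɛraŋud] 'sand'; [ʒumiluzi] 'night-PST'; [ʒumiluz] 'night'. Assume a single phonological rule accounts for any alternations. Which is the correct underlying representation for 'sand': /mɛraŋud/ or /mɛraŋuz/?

/mɛraŋud/

'sand' shows [z] ~ [d] at the end of the stem ([mɛraŋuzi] vs [mɛraŋud]).
Compare 'night', with invariant [z] in [ʒumiluzi] and [ʒumiluz]: an analysis with underlying /z/ and a rule producing [d] in isolation would wrongly predict alternation here too.
The underlying segment must be /d/; voiced stops become fricatives between vowels, yielding [z] there.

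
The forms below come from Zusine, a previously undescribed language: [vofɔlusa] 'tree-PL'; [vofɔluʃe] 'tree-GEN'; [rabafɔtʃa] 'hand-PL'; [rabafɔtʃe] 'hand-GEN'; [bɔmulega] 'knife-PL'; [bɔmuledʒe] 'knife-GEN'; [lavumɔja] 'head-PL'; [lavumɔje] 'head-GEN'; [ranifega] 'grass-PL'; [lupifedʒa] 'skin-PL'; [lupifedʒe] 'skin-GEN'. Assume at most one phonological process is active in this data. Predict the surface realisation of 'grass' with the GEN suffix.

The stem for 'knife' ends in [g] in [bɔmulega] but [dʒ] in [bɔmuledʒe].
But 'skin' keeps [dʒ] in both environments ([lupifedʒa], [lupifedʒe]), so there is no rule changing /dʒ/ to [g] before the PL suffix.
The underlying segment must be /g/; /g/ and /s/ become palato-alveolar [dʒ] and [ʃ] before a front vowel, yielding [dʒ] there.
The one attested form of 'grass', [ranifega], shows underlying /ranifeg/. Applying the same rule before a front vowel gives [ranifedʒe].

[ranifedʒe]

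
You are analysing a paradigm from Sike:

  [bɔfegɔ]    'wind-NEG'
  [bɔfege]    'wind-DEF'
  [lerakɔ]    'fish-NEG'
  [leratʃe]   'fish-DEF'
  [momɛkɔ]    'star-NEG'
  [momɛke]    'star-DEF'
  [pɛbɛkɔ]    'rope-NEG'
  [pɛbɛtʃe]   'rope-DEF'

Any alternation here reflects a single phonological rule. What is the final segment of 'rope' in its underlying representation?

The stem for 'rope' ends in [k] in [pɛbɛkɔ] but [tʃ] in [pɛbɛtʃe].
If /k/ were underlying and a rule turned it into [tʃ] before the DEF suffix, 'star' would also alternate; but it has [k] in both [momɛkɔ] and [momɛke].
The alternation reflects depalatalization: palato-alveolar /tʃ/ becomes [k] when no front vowel follows. /tʃ/ is underlying.

/tʃ/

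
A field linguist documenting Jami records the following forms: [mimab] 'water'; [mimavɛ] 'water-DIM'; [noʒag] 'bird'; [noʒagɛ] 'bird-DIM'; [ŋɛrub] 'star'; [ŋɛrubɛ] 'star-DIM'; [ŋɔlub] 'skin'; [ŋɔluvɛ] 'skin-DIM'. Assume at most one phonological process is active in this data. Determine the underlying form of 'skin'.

'skin' shows [b] ~ [v] at the end of the stem ([ŋɔlub] vs [ŋɔluvɛ]).
Compare 'star', with invariant [b] in [ŋɛrub] and [ŋɛrubɛ]: an analysis with underlying /b/ and a rule producing [v] before the DIM suffix would wrongly predict alternation here too.
Therefore /v/ is basic and [b] is derived by word-final hardening (voiced fricatives become stops word-finally).

/ŋɔluv/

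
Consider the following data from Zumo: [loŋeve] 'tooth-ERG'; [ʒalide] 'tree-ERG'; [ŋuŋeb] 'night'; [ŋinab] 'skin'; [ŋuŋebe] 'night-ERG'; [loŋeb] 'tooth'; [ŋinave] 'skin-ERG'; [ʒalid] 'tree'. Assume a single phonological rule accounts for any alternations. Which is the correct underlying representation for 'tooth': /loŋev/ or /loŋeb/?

The stem for 'tooth' ends in [b] in [loŋeb] but [v] in [loŋeve].
If /b/ were underlying and a rule turned it into [v] before the ERG suffix, 'night' would also alternate; but it has [b] in both [ŋuŋeb] and [ŋuŋebe].
The alternation reflects word-final hardening: voiced fricatives become stops word-finally. /v/ is underlying.

/loŋev/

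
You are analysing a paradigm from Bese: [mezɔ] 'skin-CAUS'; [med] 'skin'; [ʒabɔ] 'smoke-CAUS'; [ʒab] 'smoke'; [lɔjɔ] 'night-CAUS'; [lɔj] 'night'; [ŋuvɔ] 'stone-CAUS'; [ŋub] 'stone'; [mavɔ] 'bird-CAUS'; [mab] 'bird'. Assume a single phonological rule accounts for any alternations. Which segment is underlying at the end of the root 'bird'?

/v/

The stem for 'bird' ends in [v] in [mavɔ] but [b] in [mab].
If /b/ were underlying and a rule turned it into [v] before the CAUS suffix, 'smoke' would also alternate; but it has [b] in both [ʒabɔ] and [ʒab].
Therefore /v/ is basic and [b] is derived by word-final hardening (voiced fricatives become stops word-finally).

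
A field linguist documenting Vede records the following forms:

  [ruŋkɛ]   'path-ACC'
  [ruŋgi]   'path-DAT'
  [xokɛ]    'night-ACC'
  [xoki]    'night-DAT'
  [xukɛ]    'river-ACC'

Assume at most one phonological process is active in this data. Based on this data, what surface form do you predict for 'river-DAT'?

[xuki]

The DAT suffix surfaces as [-gi] and [-ki], depending on the final segment of the stem.
The ACC suffix, which begins with [k], is invariant after every stem; so [k] is not altered by any rule here.
The DAT suffix is therefore /-gi/ underlyingly, with post-vocalic devoicing: voiced stops become voiceless after a vowel.
After 'river', which ends in a vowel, the suffix surfaces as [-ki], giving [xuki].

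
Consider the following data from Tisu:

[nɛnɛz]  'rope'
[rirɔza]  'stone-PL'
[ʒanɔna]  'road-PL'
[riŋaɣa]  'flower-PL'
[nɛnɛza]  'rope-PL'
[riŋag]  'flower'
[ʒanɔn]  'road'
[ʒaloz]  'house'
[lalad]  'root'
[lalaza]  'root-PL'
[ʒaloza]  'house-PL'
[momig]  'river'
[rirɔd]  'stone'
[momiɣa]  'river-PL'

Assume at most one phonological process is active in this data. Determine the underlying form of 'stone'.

'stone' shows [d] ~ [z] at the end of the stem ([rirɔd] vs [rirɔza]).
If /z/ were underlying and a rule turned it into [d] in isolation, 'rope' would also alternate; but it has [z] in both [nɛnɛz] and [nɛnɛza].
The underlying segment must be /d/; voiced stops become fricatives between vowels, yielding [z] there.

/rirɔd/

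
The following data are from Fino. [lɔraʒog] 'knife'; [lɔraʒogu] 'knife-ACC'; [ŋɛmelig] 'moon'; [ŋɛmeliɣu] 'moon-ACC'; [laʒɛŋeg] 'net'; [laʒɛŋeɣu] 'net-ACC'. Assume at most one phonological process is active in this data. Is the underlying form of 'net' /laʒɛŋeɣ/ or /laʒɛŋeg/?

/laʒɛŋeɣ/

In [laʒɛŋeg] and [laʒɛŋeɣu] the final segment of 'net' alternates: [g] ~ [ɣ].
Compare 'knife', with invariant [g] in [lɔraʒog] and [lɔraʒogu]: an analysis with underlying /g/ and a rule producing [ɣ] before the ACC suffix would wrongly predict alternation here too.
The underlying segment must be /ɣ/; voiced fricatives become stops word-finally, yielding [g] there.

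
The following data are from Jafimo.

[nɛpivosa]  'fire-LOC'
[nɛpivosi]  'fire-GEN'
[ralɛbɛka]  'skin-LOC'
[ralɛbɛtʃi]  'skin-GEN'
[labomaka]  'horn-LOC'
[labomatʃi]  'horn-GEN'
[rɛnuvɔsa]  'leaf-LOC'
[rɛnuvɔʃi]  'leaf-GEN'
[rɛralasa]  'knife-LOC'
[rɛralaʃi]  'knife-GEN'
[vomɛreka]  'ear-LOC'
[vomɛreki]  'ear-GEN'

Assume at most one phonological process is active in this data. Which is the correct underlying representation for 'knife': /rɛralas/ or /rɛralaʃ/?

'knife' shows [s] ~ [ʃ] at the end of the stem ([rɛralasa] vs [rɛralaʃi]).
Compare 'fire', with invariant [s] in [nɛpivosa] and [nɛpivosi]: an analysis with underlying /s/ and a rule producing [ʃ] before the GEN suffix would wrongly predict alternation here too.
Therefore /ʃ/ is basic and [s] is derived by depalatalization (palato-alveolar /tʃ/ and /ʃ/ become [k] and [s] when no front vowel follows).

/rɛralaʃ/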